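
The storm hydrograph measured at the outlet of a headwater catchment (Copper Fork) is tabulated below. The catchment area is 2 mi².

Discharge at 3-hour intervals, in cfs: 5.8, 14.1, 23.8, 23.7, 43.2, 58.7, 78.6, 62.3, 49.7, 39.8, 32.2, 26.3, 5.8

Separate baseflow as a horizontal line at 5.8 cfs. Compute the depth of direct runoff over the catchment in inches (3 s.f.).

Direct runoff: 0.0, 8.3, 18.0, 17.9, 37.4, 52.9, 72.8, 56.5, 43.9, 34.0, 26.4, 20.5, 0.0 cfs; ΣQ_DR = 388.6 cfs.
V = ΣQ_DR · Δt = 388.6 × 10800 s = 4.197 × 10^6 ft³.
Over A = 2 mi², depth = V / A = 0.903 in.

d ≈ 0.903 in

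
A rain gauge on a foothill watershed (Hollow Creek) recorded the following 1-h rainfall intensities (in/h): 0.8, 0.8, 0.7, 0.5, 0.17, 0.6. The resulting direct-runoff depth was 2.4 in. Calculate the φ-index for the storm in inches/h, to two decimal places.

Only the 5 blocks with intensity above φ contribute runoff: 0.8, 0.8, 0.7, 0.5, 0.6 in/h.
Σ(I−φ)·Δt = d  ⇒  (0.8+0.8+0.7+0.5+0.6 − 5φ)·1 = 2.4
φ = (3.400 − 2.4/1) / 5 = 0.20 in/h.

φ ≈ 0.20 in/h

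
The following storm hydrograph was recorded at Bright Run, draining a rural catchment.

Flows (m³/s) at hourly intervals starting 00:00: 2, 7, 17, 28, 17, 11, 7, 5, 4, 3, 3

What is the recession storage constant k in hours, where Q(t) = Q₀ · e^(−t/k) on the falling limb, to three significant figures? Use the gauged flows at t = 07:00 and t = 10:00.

On the falling limb, Q drops from 5 to 3 m³/s between t = 07:00 and t = 10:00 (Δt = 3 h).
k = −Δt / ln(Q₂/Q₁) = −3 / ln(3/5) = 5.87 h.

k ≈ 5.87 h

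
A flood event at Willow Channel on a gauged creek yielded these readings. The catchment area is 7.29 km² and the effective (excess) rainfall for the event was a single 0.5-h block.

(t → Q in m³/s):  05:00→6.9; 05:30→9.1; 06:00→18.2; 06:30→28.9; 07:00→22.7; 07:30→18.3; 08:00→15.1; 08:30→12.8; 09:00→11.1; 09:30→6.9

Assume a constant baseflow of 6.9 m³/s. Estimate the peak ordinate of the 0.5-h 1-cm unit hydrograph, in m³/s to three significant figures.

Direct runoff: 0.0, 2.2, 11.3, 22.0, 15.8, 11.4, 8.2, 5.9, 4.2, 0.0 m³/s; ΣQ_DR = 81.00 m³/s, peak = 22.0 m³/s.
Runoff depth d = ΣQ_DR·Δt / A = 81.00 × 1800 / (7.29 km²) = 20.00 mm.
The 1-cm UH is the DRH scaled by (10 mm)/d, so U_p = 22.0 × 10/20.00 = 11.0 m³/s.

U_p ≈ 11.0 m³/s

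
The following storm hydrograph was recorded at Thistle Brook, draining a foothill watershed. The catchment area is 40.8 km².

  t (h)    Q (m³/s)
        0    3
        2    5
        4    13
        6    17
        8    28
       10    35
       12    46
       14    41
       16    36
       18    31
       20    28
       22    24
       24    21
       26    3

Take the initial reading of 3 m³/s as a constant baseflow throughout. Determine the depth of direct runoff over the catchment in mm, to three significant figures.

Direct runoff: 0.0, 2.0, 10.0, 14.0, 25.0, 32.0, 43.0, 38.0, 33.0, 28.0, 25.0, 21.0, 18.0, 0.0 m³/s; ΣQ_DR = 289.0 m³/s.
V = ΣQ_DR · Δt = 289.0 × 7200 s = 2.081 × 10^6 m³.
Over A = 40.8 km², depth = V / A = 51.0 mm.

d ≈ 51.0 mm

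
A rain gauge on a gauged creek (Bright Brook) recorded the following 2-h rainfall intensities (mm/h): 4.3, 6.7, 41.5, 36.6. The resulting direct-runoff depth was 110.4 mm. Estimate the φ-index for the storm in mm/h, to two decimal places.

Only the 2 blocks with intensity above φ contribute runoff: 41.5, 36.6 mm/h.
Σ(I−φ)·Δt = d  ⇒  (41.5+36.6 − 2φ)·2 = 110.4
φ = (78.10 − 110.4/2) / 2 = 11.45 mm/h.

φ ≈ 11.45 mm/h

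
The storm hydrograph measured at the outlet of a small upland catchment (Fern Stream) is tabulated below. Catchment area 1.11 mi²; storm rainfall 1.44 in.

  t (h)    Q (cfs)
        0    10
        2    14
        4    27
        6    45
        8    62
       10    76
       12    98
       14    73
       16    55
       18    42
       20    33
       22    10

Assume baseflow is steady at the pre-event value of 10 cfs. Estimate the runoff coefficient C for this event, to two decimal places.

C ≈ 0.82

ΣQ_DR = 425.0 cfs; V = ΣQ_DR·Δt = 3.060 × 10^6 ft³.
Runoff depth d = V / A = 1.187 in.
C = d / P = 1.187 / 1.44 = 0.82.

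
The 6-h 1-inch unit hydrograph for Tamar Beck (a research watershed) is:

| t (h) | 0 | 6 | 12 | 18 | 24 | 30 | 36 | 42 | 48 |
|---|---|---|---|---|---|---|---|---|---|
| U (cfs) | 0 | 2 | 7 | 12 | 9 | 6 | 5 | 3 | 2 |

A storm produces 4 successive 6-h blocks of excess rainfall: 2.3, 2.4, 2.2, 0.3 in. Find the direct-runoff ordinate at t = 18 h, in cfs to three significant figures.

By discrete convolution, Q_j = Σ (P_i / 1 in) · U_{j−i}.
At t = 18 h (j=3): Q = (2.3/1)·12 + (2.4/1)·7 + (2.2/1)·2 + (0.3/1)·0 = 48.8 cfs.

Q ≈ 48.8 cfs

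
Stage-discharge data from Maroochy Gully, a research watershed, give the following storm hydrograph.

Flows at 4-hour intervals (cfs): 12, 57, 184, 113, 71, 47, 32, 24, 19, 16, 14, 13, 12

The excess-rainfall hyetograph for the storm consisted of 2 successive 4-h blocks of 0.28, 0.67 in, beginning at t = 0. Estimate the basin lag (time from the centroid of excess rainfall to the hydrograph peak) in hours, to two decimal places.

Centroid of excess rainfall: t_c = Σ P_i·t̄_i / ΣP_i = 4.8211 h (block centres at 2, 6 h).
Hydrograph peak occurs at t = 8 h, so basin lag t_L = 8 − 4.8211 = 3.18 h.

t_L ≈ 3.18 h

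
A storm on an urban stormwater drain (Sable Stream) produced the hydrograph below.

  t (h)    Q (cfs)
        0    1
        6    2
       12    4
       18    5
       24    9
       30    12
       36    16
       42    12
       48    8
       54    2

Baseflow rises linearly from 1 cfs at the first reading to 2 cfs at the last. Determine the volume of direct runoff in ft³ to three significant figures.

V ≈ 1.21 × 10^6 ft³

Direct-runoff ordinates (Q − Q_b): 0.00, 0.89, 2.78, 3.67, 7.56, 10.44, 14.33, 10.22, 6.11, 0.00 cfs.
ΣQ_DR = 56.00 cfs.
With Δt = 6 h = 21600 s, V = ΣQ_DR · Δt = 56.00 × 21600 = 1.21 × 10^6 ft³.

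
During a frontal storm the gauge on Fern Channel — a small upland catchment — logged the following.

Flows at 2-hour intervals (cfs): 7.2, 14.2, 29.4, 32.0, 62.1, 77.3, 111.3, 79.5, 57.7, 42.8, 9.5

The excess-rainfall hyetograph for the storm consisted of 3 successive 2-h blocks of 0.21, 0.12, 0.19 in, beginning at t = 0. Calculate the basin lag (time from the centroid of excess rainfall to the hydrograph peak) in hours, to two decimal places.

Centroid of excess rainfall: t_c = Σ P_i·t̄_i / ΣP_i = 2.9231 h (block centres at 1, 3, 5 h).
Hydrograph peak occurs at t = 12 h, so basin lag t_L = 12 − 2.9231 = 9.08 h.

t_L ≈ 9.08 h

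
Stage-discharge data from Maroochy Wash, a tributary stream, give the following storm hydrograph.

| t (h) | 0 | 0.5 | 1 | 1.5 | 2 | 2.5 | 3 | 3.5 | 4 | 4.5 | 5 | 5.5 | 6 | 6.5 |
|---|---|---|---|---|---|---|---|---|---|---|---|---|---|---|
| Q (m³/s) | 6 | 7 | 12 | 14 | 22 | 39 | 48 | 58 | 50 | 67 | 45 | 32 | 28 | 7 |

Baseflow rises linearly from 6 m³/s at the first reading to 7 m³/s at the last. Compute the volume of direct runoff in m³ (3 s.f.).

Direct-runoff ordinates (Q − Q_b): 0.00, 0.92, 5.85, 7.77, 15.69, 32.62, 41.54, 51.46, 43.38, 60.31, 38.23, 25.15, 21.08, 0.00 m³/s.
ΣQ_DR = 344.0 m³/s.
With Δt = 0.5 h = 1800 s, V = ΣQ_DR · Δt = 344.0 × 1800 = 6.19 × 10^5 m³.

V ≈ 6.19 × 10^5 m³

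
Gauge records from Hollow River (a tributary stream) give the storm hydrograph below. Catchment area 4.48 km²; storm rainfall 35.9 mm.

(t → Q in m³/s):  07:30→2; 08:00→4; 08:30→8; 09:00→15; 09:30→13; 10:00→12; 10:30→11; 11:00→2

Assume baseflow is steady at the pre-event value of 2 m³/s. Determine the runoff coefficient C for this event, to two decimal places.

C ≈ 0.57

ΣQ_DR = 51.00 m³/s; V = ΣQ_DR·Δt = 91800 m³.
Runoff depth d = V / A = 20.49 mm.
C = d / P = 20.49 / 35.9 = 0.57.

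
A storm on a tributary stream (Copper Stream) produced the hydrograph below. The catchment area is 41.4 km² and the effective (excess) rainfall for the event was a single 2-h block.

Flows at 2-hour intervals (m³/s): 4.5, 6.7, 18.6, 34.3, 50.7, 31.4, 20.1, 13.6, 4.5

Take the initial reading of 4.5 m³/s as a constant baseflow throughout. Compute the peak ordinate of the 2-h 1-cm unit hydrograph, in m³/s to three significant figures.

Direct runoff: 0.0, 2.2, 14.1, 29.8, 46.2, 26.9, 15.6, 9.1, 0.0 m³/s; ΣQ_DR = 143.9 m³/s, peak = 46.2 m³/s.
Runoff depth d = ΣQ_DR·Δt / A = 143.9 × 7200 / (41.4 km²) = 25.03 mm.
The 1-cm UH is the DRH scaled by (10 mm)/d, so U_p = 46.2 × 10/25.03 = 18.5 m³/s.

U_p ≈ 18.5 m³/s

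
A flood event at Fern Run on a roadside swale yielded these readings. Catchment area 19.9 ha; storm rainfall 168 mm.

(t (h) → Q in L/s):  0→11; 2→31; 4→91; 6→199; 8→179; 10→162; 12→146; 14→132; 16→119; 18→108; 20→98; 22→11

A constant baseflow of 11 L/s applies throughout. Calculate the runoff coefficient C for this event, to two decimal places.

C ≈ 0.25

ΣQ_DR = 1155 L/s; V = ΣQ_DR·Δt = 8.316 × 10^6 L.
Runoff depth d = V / A = 41.79 mm.
C = d / P = 41.79 / 168 = 0.25.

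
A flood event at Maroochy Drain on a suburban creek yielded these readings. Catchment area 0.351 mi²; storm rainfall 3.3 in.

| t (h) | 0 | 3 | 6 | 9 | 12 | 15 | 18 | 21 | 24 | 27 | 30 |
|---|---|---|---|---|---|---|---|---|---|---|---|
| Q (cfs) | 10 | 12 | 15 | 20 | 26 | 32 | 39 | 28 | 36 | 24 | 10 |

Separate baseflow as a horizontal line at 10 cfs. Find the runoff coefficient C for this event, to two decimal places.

ΣQ_DR = 142.0 cfs; V = ΣQ_DR·Δt = 1.534 × 10^6 ft³.
Runoff depth d = V / A = 1.881 in.
C = d / P = 1.881 / 3.3 = 0.57.

C ≈ 0.57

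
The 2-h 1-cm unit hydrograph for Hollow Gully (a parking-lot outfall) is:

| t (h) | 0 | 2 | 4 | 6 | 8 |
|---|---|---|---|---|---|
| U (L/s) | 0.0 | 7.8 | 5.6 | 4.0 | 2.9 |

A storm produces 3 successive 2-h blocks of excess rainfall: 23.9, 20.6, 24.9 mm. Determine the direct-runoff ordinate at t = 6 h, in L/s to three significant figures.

Q ≈ 40.5 L/s

By discrete convolution, Q_j = Σ (P_i / 10 mm) · U_{j−i}.
At t = 6 h (j=3): Q = (23.9/10)·4.0 + (20.6/10)·5.6 + (24.9/10)·7.8 = 40.5 L/s.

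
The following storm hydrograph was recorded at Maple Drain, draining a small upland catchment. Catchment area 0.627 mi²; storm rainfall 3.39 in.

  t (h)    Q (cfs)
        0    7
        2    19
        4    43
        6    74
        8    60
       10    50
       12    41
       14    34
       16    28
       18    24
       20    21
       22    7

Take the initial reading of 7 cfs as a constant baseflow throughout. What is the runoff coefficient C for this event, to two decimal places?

C ≈ 0.47

ΣQ_DR = 324.0 cfs; V = ΣQ_DR·Δt = 2.333 × 10^6 ft³.
Runoff depth d = V / A = 1.601 in.
C = d / P = 1.601 / 3.39 = 0.47.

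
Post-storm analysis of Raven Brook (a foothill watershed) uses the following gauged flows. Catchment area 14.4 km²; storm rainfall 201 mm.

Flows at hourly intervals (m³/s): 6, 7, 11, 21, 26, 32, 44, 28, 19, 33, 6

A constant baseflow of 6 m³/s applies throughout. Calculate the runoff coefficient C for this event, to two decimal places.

ΣQ_DR = 167.0 m³/s; V = ΣQ_DR·Δt = 6.012 × 10^5 m³.
Runoff depth d = V / A = 41.75 mm.
C = d / P = 41.75 / 201 = 0.21.

C ≈ 0.21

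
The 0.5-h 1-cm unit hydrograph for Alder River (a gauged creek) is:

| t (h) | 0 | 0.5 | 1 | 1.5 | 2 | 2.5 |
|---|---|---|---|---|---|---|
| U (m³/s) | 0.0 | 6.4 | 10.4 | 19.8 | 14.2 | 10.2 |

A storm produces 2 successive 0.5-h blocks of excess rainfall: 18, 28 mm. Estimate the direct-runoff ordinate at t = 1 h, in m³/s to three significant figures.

By discrete convolution, Q_j = Σ (P_i / 10 mm) · U_{j−i}.
At t = 1 h (j=2): Q = (18/10)·10.4 + (28/10)·6.4 = 36.6 m³/s.

Q ≈ 36.6 m³/s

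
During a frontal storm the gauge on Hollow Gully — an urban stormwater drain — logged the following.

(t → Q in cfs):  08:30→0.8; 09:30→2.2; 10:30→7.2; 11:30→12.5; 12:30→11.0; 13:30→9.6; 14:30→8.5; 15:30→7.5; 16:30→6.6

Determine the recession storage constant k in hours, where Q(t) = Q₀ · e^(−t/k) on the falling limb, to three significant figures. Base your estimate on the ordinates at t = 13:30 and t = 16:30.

On the falling limb, Q drops from 9.6 to 6.6 cfs between t = 13:30 and t = 16:30 (Δt = 3 h).
k = −Δt / ln(Q₂/Q₁) = −3 / ln(6.6/9.6) = 8.01 h.

k ≈ 8.01 h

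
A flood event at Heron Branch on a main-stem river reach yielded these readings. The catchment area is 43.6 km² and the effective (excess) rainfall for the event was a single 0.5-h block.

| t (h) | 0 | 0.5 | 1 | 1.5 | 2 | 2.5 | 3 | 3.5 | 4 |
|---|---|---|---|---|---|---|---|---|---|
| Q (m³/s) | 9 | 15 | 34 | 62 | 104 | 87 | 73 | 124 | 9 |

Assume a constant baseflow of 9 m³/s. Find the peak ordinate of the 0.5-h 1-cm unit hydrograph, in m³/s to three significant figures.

Direct runoff: 0.0, 6.0, 25.0, 53.0, 95.0, 78.0, 64.0, 115.0, 0.0 m³/s; ΣQ_DR = 436.0 m³/s, peak = 115.0 m³/s.
Runoff depth d = ΣQ_DR·Δt / A = 436.0 × 1800 / (43.6 km²) = 18.00 mm.
The 1-cm UH is the DRH scaled by (10 mm)/d, so U_p = 115.0 × 10/18.00 = 63.9 m³/s.

U_p ≈ 63.9 m³/s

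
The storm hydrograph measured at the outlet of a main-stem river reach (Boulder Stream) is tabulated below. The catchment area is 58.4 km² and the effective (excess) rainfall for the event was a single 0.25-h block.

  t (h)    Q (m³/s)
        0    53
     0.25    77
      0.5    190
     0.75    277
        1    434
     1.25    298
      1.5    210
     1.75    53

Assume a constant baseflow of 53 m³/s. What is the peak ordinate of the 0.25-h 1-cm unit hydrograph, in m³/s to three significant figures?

U_p ≈ 212 m³/s

Direct runoff: 0.0, 24.0, 137.0, 224.0, 381.0, 245.0, 157.0, 0.0 m³/s; ΣQ_DR = 1168 m³/s, peak = 381.0 m³/s.
Runoff depth d = ΣQ_DR·Δt / A = 1168 × 900 / (58.4 km²) = 18.00 mm.
The 1-cm UH is the DRH scaled by (10 mm)/d, so U_p = 381.0 × 10/18.00 = 212 m³/s.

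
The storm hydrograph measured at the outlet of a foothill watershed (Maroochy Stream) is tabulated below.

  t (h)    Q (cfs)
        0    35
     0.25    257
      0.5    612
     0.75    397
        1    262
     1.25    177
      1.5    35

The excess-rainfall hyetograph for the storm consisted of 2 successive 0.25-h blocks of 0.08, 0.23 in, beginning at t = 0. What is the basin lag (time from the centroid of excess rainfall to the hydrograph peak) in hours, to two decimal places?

Centroid of excess rainfall: t_c = Σ P_i·t̄_i / ΣP_i = 0.3105 h (block centres at 0.125, 0.375 h).
Hydrograph peak occurs at t = 0.5 h, so basin lag t_L = 0.5 − 0.3105 = 0.19 h.

t_L ≈ 0.19 h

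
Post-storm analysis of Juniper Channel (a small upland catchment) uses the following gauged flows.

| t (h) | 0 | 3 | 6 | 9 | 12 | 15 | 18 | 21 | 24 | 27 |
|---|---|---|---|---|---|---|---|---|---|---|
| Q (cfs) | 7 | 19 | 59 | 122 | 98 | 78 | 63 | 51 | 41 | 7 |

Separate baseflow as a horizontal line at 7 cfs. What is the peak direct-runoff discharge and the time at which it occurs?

Q_p = 115.0 cfs at t = 9 h

Subtracting baseflow gives direct-runoff ordinates: 0.0, 12.0, 52.0, 115.0, 91.0, 71.0, 56.0, 44.0, 34.0, 0.0 cfs.
The maximum is 115.0 cfs, occurring at the reading for t = 9 h.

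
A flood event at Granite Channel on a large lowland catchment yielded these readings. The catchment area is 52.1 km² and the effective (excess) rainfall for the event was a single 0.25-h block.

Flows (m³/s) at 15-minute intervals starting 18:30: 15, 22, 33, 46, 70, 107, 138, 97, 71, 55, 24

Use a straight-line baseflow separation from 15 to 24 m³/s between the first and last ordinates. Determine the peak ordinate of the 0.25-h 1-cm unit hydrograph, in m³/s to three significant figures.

Direct runoff: 0.00, 6.10, 16.20, 28.30, 51.40, 87.50, 117.60, 75.70, 48.80, 31.90, 0.00 m³/s; ΣQ_DR = 463.5 m³/s, peak = 117.60 m³/s.
Runoff depth d = ΣQ_DR·Δt / A = 463.5 × 900 / (52.1 km²) = 8.007 mm.
The 1-cm UH is the DRH scaled by (10 mm)/d, so U_p = 117.60 × 10/8.007 = 147 m³/s.

U_p ≈ 147 m³/s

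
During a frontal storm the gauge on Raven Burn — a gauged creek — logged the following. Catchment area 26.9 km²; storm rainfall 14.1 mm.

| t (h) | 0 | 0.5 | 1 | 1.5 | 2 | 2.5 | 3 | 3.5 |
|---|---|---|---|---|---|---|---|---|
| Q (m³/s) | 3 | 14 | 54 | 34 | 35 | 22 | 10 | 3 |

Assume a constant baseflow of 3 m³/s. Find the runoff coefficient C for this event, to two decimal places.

C ≈ 0.72

ΣQ_DR = 151.0 m³/s; V = ΣQ_DR·Δt = 2.718 × 10^5 m³.
Runoff depth d = V / A = 10.10 mm.
C = d / P = 10.10 / 14.1 = 0.72.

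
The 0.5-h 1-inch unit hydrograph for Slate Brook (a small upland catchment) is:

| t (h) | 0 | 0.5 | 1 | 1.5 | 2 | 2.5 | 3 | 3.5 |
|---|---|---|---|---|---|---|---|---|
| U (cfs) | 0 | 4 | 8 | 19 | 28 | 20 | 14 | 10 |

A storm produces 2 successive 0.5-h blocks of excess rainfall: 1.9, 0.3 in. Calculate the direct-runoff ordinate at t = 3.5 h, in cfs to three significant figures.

By discrete convolution, Q_j = Σ (P_i / 1 in) · U_{j−i}.
At t = 3.5 h (j=7): Q = (1.9/1)·10 + (0.3/1)·14 = 23.2 cfs.

Q ≈ 23.2 cfs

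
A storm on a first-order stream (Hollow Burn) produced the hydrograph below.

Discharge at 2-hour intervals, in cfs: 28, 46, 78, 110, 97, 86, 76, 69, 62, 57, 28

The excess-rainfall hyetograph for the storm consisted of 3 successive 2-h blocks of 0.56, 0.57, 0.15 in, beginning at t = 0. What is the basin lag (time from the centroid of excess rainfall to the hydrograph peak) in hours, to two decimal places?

t_L ≈ 3.64 h

Centroid of excess rainfall: t_c = Σ P_i·t̄_i / ΣP_i = 2.3594 h (block centres at 1, 3, 5 h).
Hydrograph peak occurs at t = 6 h, so basin lag t_L = 6 − 2.3594 = 3.64 h.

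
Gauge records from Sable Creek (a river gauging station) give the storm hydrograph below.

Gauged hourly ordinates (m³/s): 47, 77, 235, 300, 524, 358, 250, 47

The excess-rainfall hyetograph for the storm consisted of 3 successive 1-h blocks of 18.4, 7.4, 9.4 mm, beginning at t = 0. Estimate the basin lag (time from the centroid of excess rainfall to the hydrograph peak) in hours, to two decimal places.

t_L ≈ 2.76 h

Centroid of excess rainfall: t_c = Σ P_i·t̄_i / ΣP_i = 1.2443 h (block centres at 0.5, 1.5, 2.5 h).
Hydrograph peak occurs at t = 4 h, so basin lag t_L = 4 − 1.2443 = 2.76 h.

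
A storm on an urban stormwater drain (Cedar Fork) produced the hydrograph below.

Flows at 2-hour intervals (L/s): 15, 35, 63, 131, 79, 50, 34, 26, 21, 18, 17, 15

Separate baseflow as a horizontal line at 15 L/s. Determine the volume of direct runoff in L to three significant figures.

Direct-runoff ordinates (Q − Q_b): 0.0, 20.0, 48.0, 116.0, 64.0, 35.0, 19.0, 11.0, 6.0, 3.0, 2.0, 0.0 L/s.
ΣQ_DR = 324.0 L/s.
With Δt = 2 h = 7200 s, V = ΣQ_DR · Δt = 324.0 × 7200 = 2.33 × 10^6 L.

V ≈ 2.33 × 10^6 L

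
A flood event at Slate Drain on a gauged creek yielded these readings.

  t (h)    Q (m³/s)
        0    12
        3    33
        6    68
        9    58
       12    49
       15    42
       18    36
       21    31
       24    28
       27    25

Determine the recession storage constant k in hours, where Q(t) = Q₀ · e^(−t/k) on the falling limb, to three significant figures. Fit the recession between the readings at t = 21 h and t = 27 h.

k ≈ 27.9 h

On the falling limb, Q drops from 31 to 25 m³/s between t = 21 h and t = 27 h (Δt = 6 h).
k = −Δt / ln(Q₂/Q₁) = −6 / ln(25/31) = 27.9 h.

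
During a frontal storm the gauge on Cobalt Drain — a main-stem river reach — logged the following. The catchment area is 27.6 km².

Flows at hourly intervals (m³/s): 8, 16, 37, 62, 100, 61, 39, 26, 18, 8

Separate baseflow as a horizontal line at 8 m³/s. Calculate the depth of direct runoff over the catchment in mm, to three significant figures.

d ≈ 38.5 mm

Direct runoff: 0.0, 8.0, 29.0, 54.0, 92.0, 53.0, 31.0, 18.0, 10.0, 0.0 m³/s; ΣQ_DR = 295.0 m³/s.
V = ΣQ_DR · Δt = 295.0 × 3600 s = 1.062 × 10^6 m³.
Over A = 27.6 km², depth = V / A = 38.5 mm.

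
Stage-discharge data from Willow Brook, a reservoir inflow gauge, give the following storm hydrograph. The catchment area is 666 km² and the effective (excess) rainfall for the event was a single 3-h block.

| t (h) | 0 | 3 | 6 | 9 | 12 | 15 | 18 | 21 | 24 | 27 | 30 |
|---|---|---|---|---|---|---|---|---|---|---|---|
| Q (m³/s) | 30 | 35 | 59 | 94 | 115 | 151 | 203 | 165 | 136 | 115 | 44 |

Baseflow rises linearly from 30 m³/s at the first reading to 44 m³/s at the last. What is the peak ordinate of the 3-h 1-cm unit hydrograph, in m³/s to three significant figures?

U_p ≈ 137 m³/s

Direct runoff: 0.00, 3.60, 26.20, 59.80, 79.40, 114.00, 164.60, 125.20, 94.80, 72.40, 0.00 m³/s; ΣQ_DR = 740.0 m³/s, peak = 164.60 m³/s.
Runoff depth d = ΣQ_DR·Δt / A = 740.0 × 10800 / (666 km²) = 12.00 mm.
The 1-cm UH is the DRH scaled by (10 mm)/d, so U_p = 164.60 × 10/12.00 = 137 m³/s.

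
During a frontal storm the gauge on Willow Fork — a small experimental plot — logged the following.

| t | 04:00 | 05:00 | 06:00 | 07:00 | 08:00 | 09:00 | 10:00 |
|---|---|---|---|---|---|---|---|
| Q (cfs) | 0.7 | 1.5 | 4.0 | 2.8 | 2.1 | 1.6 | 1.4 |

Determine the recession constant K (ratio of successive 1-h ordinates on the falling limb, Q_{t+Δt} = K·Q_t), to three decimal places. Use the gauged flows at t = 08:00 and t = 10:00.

K ≈ 0.816

Using the recession-limb readings at t = 08:00 and t = 10:00: Q falls from 2.1 to 1.4 cfs over 2 intervals.
K = (Q₂/Q₁)^(1/2) = (1.4/2.1)^(1/2) = 0.816.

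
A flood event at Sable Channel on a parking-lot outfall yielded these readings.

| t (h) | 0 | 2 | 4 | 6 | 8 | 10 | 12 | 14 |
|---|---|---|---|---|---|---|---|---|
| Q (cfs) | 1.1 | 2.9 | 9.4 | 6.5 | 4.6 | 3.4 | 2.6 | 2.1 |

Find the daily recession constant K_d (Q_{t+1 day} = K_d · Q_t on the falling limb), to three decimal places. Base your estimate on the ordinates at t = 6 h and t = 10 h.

Between t = 6 h and t = 10 h the flow falls from 6.5 to 3.4 cfs over 2×2 h = 4 h.
Per-interval ratio K = (3.4/6.5)^(1/2) = 0.7232; K_d = K^(24/2) = 0.020.

K_d ≈ 0.020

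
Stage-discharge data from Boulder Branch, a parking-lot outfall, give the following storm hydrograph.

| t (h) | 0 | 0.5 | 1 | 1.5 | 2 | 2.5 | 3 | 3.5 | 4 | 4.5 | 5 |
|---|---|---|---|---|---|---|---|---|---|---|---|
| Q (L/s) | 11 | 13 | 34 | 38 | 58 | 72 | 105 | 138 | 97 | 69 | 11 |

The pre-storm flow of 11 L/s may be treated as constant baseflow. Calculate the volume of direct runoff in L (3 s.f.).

Direct-runoff ordinates (Q − Q_b): 0.0, 2.0, 23.0, 27.0, 47.0, 61.0, 94.0, 127.0, 86.0, 58.0, 0.0 L/s.
ΣQ_DR = 525.0 L/s.
With Δt = 0.5 h = 1800 s, V = ΣQ_DR · Δt = 525.0 × 1800 = 9.45 × 10^5 L.

V ≈ 9.45 × 10^5 L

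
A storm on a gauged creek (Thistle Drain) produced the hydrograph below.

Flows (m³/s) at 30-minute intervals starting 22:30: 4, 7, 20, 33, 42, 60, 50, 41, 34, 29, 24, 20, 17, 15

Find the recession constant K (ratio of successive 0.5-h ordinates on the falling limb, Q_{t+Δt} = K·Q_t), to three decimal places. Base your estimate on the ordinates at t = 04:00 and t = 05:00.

Using the recession-limb readings at t = 04:00 and t = 05:00: Q falls from 20 to 15 m³/s over 2 intervals.
K = (Q₂/Q₁)^(1/2) = (15/20)^(1/2) = 0.866.

K ≈ 0.866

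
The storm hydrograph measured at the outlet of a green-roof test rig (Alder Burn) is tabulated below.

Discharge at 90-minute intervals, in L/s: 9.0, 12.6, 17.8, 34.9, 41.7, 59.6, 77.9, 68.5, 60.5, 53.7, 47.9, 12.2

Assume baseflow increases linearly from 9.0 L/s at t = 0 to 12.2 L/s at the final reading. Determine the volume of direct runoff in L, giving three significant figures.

Direct-runoff ordinates (Q − Q_b): 0.00, 3.31, 8.22, 25.03, 31.54, 49.15, 67.15, 57.46, 49.17, 42.08, 35.99, 0.00 L/s.
ΣQ_DR = 369.1 L/s.
With Δt = 1.5 h = 5400 s, V = ΣQ_DR · Δt = 369.1 × 5400 = 1.99 × 10^6 L.

V ≈ 1.99 × 10^6 L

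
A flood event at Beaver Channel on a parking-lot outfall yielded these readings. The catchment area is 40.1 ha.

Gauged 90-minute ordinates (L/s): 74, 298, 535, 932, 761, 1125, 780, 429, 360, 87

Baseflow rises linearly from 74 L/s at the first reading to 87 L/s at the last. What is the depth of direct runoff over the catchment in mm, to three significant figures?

Direct runoff: 0.00, 222.56, 458.11, 853.67, 681.22, 1043.78, 697.33, 344.89, 274.44, 0.00 L/s; ΣQ_DR = 4576 L/s.
V = ΣQ_DR · Δt = 4576 × 5400 s = 2.471 × 10^7 L.
Over A = 40.1 ha, depth = V / A = 61.6 mm.

d ≈ 61.6 mm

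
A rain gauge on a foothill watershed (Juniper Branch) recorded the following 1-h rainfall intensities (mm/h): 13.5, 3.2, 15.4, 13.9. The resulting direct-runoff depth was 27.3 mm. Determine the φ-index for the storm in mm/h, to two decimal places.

φ ≈ 5.17 mm/h

Only the 3 blocks with intensity above φ contribute runoff: 13.5, 15.4, 13.9 mm/h.
Σ(I−φ)·Δt = d  ⇒  (13.5+15.4+13.9 − 3φ)·1 = 27.3
φ = (42.80 − 27.3/1) / 3 = 5.17 mm/h.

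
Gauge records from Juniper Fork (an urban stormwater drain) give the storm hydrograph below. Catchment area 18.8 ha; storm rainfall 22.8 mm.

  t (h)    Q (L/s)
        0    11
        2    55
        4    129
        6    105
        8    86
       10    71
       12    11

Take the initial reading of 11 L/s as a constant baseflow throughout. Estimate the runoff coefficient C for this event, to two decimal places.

ΣQ_DR = 391.0 L/s; V = ΣQ_DR·Δt = 2.815 × 10^6 L.
Runoff depth d = V / A = 14.97 mm.
C = d / P = 14.97 / 22.8 = 0.66.

C ≈ 0.66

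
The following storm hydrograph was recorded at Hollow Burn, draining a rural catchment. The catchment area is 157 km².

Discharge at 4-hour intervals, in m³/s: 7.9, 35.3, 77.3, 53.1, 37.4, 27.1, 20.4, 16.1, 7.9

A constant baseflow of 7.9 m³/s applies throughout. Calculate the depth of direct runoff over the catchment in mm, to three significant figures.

d ≈ 19.4 mm

Direct runoff: 0.0, 27.4, 69.4, 45.2, 29.5, 19.2, 12.5, 8.2, 0.0 m³/s; ΣQ_DR = 211.4 m³/s.
V = ΣQ_DR · Δt = 211.4 × 14400 s = 3.044 × 10^6 m³.
Over A = 157 km², depth = V / A = 19.4 mm.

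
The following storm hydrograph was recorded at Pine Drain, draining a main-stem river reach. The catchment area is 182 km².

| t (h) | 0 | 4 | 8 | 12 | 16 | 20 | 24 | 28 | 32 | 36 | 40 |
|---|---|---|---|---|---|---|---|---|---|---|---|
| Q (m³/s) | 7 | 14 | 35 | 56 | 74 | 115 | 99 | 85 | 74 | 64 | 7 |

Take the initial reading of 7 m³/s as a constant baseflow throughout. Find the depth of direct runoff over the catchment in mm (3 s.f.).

Direct runoff: 0.0, 7.0, 28.0, 49.0, 67.0, 108.0, 92.0, 78.0, 67.0, 57.0, 0.0 m³/s; ΣQ_DR = 553.0 m³/s.
V = ΣQ_DR · Δt = 553.0 × 14400 s = 7.963 × 10^6 m³.
Over A = 182 km², depth = V / A = 43.8 mm.

d ≈ 43.8 mm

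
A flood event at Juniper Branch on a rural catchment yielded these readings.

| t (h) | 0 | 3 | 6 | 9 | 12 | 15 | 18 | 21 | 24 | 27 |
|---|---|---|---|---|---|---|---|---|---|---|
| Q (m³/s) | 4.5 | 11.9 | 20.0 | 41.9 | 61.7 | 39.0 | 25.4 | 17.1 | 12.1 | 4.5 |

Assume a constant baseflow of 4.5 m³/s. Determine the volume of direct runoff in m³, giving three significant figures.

V ≈ 2.09 × 10^6 m³

Direct-runoff ordinates (Q − Q_b): 0.0, 7.4, 15.5, 37.4, 57.2, 34.5, 20.9, 12.6, 7.6, 0.0 m³/s.
ΣQ_DR = 193.1 m³/s.
With Δt = 3 h = 10800 s, V = ΣQ_DR · Δt = 193.1 × 10800 = 2.09 × 10^6 m³.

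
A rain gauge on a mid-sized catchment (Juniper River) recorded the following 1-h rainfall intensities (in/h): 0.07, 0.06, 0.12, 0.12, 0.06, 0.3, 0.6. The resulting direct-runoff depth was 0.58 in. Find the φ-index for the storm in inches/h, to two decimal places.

Only the 2 blocks with intensity above φ contribute runoff: 0.3, 0.6 in/h.
Σ(I−φ)·Δt = d  ⇒  (0.3+0.6 − 2φ)·1 = 0.58
φ = (0.9000 − 0.58/1) / 2 = 0.16 in/h.

φ ≈ 0.16 in/h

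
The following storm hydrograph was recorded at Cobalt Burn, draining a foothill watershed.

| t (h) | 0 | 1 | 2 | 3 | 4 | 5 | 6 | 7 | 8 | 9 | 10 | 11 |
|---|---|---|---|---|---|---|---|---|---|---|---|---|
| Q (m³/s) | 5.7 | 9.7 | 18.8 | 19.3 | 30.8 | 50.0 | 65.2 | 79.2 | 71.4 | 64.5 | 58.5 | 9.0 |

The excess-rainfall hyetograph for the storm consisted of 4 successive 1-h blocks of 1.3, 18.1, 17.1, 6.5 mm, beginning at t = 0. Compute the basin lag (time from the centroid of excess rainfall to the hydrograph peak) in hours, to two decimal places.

Centroid of excess rainfall: t_c = Σ P_i·t̄_i / ΣP_i = 2.1698 h (block centres at 0.5, 1.5, 2.5, 3.5 h).
Hydrograph peak occurs at t = 7 h, so basin lag t_L = 7 − 2.1698 = 4.83 h.

t_L ≈ 4.83 h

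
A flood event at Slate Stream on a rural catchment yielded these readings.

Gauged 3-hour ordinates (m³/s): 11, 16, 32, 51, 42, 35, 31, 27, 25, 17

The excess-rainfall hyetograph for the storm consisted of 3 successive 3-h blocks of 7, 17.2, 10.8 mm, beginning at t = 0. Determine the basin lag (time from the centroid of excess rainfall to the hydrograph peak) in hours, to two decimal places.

Centroid of excess rainfall: t_c = Σ P_i·t̄_i / ΣP_i = 4.8257 h (block centres at 1.5, 4.5, 7.5 h).
Hydrograph peak occurs at t = 9 h, so basin lag t_L = 9 − 4.8257 = 4.17 h.

t_L ≈ 4.17 h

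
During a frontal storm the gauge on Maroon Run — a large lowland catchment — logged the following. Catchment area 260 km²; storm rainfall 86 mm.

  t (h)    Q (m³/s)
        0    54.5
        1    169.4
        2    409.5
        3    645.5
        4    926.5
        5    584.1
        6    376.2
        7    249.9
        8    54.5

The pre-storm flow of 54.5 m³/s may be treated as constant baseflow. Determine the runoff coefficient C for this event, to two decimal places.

C ≈ 0.48

ΣQ_DR = 2980 m³/s; V = ΣQ_DR·Δt = 1.073 × 10^7 m³.
Runoff depth d = V / A = 41.26 mm.
C = d / P = 41.26 / 86 = 0.48.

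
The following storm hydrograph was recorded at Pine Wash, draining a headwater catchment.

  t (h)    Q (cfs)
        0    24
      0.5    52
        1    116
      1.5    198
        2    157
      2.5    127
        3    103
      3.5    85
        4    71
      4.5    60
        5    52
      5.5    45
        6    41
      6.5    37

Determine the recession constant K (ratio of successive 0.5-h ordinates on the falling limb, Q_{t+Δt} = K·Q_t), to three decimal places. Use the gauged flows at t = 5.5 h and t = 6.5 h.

K ≈ 0.907

Using the recession-limb readings at t = 5.5 h and t = 6.5 h: Q falls from 45 to 37 cfs over 2 intervals.
K = (Q₂/Q₁)^(1/2) = (37/45)^(1/2) = 0.907.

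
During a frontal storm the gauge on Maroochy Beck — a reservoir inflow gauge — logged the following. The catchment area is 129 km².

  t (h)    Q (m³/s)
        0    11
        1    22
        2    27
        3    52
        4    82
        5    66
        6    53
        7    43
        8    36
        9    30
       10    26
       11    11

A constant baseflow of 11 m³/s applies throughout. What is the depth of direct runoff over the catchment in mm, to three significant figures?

d ≈ 9.13 mm

Direct runoff: 0.0, 11.0, 16.0, 41.0, 71.0, 55.0, 42.0, 32.0, 25.0, 19.0, 15.0, 0.0 m³/s; ΣQ_DR = 327.0 m³/s.
V = ΣQ_DR · Δt = 327.0 × 3600 s = 1.177 × 10^6 m³.
Over A = 129 km², depth = V / A = 9.13 mm.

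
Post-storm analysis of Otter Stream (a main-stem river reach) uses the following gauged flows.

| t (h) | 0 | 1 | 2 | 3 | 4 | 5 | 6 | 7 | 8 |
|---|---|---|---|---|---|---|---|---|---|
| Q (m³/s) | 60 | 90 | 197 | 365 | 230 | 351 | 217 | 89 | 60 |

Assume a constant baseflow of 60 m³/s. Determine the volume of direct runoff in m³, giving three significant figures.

Direct-runoff ordinates (Q − Q_b): 0.0, 30.0, 137.0, 305.0, 170.0, 291.0, 157.0, 29.0, 0.0 m³/s.
ΣQ_DR = 1119 m³/s.
With Δt = 1 h = 3600 s, V = ΣQ_DR · Δt = 1119 × 3600 = 4.03 × 10^6 m³.

V ≈ 4.03 × 10^6 m³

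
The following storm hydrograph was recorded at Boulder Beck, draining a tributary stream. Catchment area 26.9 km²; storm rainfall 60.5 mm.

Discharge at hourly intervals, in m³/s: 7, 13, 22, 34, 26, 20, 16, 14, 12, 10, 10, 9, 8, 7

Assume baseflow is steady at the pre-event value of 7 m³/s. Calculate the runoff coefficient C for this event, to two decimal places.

C ≈ 0.24

ΣQ_DR = 110.0 m³/s; V = ΣQ_DR·Δt = 3.960 × 10^5 m³.
Runoff depth d = V / A = 14.72 mm.
C = d / P = 14.72 / 60.5 = 0.24.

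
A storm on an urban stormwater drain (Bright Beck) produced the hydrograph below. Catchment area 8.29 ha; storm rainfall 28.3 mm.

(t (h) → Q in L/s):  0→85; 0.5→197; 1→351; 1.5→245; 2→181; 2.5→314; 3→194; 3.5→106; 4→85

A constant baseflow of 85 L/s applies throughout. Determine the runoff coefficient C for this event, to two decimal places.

C ≈ 0.76

ΣQ_DR = 993.0 L/s; V = ΣQ_DR·Δt = 1.787 × 10^6 L.
Runoff depth d = V / A = 21.56 mm.
C = d / P = 21.56 / 28.3 = 0.76.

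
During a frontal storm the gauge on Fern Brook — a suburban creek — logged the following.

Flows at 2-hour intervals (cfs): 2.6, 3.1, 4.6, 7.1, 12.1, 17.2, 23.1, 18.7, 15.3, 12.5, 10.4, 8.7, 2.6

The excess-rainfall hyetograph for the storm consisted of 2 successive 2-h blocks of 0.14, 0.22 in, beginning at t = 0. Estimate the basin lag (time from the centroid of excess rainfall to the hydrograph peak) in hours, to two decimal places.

t_L ≈ 9.78 h

Centroid of excess rainfall: t_c = Σ P_i·t̄_i / ΣP_i = 2.2222 h (block centres at 1, 3 h).
Hydrograph peak occurs at t = 12 h, so basin lag t_L = 12 − 2.2222 = 9.78 h.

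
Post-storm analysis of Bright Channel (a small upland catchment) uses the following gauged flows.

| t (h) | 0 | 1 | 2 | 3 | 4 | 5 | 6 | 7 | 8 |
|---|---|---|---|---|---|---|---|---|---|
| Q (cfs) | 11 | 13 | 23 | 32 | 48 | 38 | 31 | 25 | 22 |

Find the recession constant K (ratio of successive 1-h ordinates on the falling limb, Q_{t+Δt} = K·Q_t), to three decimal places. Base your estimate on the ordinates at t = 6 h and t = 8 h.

Using the recession-limb readings at t = 6 h and t = 8 h: Q falls from 31 to 22 cfs over 2 intervals.
K = (Q₂/Q₁)^(1/2) = (22/31)^(1/2) = 0.842.

K ≈ 0.842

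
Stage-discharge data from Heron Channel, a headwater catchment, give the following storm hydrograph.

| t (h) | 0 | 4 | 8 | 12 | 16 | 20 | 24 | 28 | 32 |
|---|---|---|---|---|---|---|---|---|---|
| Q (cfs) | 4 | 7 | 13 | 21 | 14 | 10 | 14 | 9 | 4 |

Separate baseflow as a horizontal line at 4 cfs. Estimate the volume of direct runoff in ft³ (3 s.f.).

Direct-runoff ordinates (Q − Q_b): 0.0, 3.0, 9.0, 17.0, 10.0, 6.0, 10.0, 5.0, 0.0 cfs.
ΣQ_DR = 60.00 cfs.
With Δt = 4 h = 14400 s, V = ΣQ_DR · Δt = 60.00 × 14400 = 8.64 × 10^5 ft³.

V ≈ 8.64 × 10^5 ft³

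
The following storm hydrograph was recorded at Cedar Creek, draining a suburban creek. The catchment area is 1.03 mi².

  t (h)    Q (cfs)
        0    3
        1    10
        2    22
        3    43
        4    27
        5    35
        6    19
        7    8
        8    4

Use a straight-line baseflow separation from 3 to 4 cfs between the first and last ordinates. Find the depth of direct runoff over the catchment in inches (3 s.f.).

Direct runoff: 0.00, 6.88, 18.75, 39.62, 23.50, 31.38, 15.25, 4.12, 0.00 cfs; ΣQ_DR = 139.5 cfs.
V = ΣQ_DR · Δt = 139.5 × 3600 s = 5.022 × 10^5 ft³.
Over A = 1.03 mi², depth = V / A = 0.210 in.

d ≈ 0.210 in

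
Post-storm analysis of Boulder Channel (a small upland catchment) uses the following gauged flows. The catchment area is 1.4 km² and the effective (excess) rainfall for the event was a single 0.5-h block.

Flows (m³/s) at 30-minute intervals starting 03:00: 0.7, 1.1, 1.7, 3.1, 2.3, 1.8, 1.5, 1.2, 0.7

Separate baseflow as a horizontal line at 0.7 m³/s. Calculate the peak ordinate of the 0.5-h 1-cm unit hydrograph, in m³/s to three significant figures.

U_p ≈ 2.39 m³/s

Direct runoff: 0.0, 0.4, 1.0, 2.4, 1.6, 1.1, 0.8, 0.5, 0.0 m³/s; ΣQ_DR = 7.800 m³/s, peak = 2.4 m³/s.
Runoff depth d = ΣQ_DR·Δt / A = 7.800 × 1800 / (1.4 km²) = 10.03 mm.
The 1-cm UH is the DRH scaled by (10 mm)/d, so U_p = 2.4 × 10/10.03 = 2.39 m³/s.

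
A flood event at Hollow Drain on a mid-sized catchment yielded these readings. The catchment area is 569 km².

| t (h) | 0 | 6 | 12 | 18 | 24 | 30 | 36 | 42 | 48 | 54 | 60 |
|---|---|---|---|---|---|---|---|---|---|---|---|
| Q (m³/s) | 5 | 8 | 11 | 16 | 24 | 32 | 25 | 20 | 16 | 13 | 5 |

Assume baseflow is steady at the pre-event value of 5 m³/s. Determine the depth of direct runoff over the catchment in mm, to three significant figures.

Direct runoff: 0.0, 3.0, 6.0, 11.0, 19.0, 27.0, 20.0, 15.0, 11.0, 8.0, 0.0 m³/s; ΣQ_DR = 120.0 m³/s.
V = ΣQ_DR · Δt = 120.0 × 21600 s = 2.592 × 10^6 m³.
Over A = 569 km², depth = V / A = 4.56 mm.

d ≈ 4.56 mm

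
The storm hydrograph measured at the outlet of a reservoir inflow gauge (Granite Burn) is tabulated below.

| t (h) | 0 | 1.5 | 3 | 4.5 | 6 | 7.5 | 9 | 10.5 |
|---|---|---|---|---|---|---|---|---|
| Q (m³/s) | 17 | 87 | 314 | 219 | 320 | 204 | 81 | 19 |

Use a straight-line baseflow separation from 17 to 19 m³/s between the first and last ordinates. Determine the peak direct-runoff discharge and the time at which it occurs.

Q_p = 301.86 m³/s at t = 6 h

Subtracting baseflow gives direct-runoff ordinates: 0.00, 69.71, 296.43, 201.14, 301.86, 185.57, 62.29, 0.00 m³/s.
The maximum is 301.86 m³/s, occurring at the reading for t = 6 h.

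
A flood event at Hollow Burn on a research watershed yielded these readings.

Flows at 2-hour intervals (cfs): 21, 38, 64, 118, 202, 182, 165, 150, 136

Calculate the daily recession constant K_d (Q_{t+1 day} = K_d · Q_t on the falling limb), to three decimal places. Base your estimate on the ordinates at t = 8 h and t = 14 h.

Between t = 8 h and t = 14 h the flow falls from 202 to 150 cfs over 3×2 h = 6 h.
Per-interval ratio K = (150/202)^(1/3) = 0.9056; K_d = K^(24/2) = 0.304.

K_d ≈ 0.304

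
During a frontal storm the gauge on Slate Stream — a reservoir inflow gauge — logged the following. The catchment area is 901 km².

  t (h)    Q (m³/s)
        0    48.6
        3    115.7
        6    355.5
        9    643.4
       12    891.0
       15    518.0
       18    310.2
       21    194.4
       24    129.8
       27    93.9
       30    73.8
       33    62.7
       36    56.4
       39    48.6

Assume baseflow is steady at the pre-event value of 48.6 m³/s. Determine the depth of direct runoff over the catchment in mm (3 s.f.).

d ≈ 34.3 mm

Direct runoff: 0.0, 67.1, 306.9, 594.8, 842.4, 469.4, 261.6, 145.8, 81.2, 45.3, 25.2, 14.1, 7.8, 0.0 m³/s; ΣQ_DR = 2862 m³/s.
V = ΣQ_DR · Δt = 2862 × 10800 s = 3.091 × 10^7 m³.
Over A = 901 km², depth = V / A = 34.3 mm.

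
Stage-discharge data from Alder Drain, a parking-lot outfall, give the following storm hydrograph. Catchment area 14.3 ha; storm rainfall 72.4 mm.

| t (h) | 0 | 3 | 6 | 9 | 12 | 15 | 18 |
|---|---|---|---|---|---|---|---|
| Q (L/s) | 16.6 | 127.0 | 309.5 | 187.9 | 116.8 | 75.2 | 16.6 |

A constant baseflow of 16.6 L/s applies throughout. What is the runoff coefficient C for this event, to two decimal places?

C ≈ 0.77

ΣQ_DR = 733.4 L/s; V = ΣQ_DR·Δt = 7.921 × 10^6 L.
Runoff depth d = V / A = 55.39 mm.
C = d / P = 55.39 / 72.4 = 0.77.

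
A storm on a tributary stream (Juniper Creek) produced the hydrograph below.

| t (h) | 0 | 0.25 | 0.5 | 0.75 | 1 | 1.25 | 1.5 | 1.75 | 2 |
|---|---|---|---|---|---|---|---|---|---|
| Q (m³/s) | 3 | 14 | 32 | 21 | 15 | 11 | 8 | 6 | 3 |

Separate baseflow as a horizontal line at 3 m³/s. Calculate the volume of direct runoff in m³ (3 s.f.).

Direct-runoff ordinates (Q − Q_b): 0.0, 11.0, 29.0, 18.0, 12.0, 8.0, 5.0, 3.0, 0.0 m³/s.
ΣQ_DR = 86.00 m³/s.
With Δt = 0.25 h = 900 s, V = ΣQ_DR · Δt = 86.00 × 900 = 77400 m³.

V ≈ 77400 m³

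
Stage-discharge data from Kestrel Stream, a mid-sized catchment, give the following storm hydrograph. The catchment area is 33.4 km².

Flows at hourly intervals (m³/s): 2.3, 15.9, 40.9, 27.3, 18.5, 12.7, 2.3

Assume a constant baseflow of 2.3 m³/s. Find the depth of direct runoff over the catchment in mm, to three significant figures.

Direct runoff: 0.0, 13.6, 38.6, 25.0, 16.2, 10.4, 0.0 m³/s; ΣQ_DR = 103.8 m³/s.
V = ΣQ_DR · Δt = 103.8 × 3600 s = 3.737 × 10^5 m³.
Over A = 33.4 km², depth = V / A = 11.2 mm.

d ≈ 11.2 mm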